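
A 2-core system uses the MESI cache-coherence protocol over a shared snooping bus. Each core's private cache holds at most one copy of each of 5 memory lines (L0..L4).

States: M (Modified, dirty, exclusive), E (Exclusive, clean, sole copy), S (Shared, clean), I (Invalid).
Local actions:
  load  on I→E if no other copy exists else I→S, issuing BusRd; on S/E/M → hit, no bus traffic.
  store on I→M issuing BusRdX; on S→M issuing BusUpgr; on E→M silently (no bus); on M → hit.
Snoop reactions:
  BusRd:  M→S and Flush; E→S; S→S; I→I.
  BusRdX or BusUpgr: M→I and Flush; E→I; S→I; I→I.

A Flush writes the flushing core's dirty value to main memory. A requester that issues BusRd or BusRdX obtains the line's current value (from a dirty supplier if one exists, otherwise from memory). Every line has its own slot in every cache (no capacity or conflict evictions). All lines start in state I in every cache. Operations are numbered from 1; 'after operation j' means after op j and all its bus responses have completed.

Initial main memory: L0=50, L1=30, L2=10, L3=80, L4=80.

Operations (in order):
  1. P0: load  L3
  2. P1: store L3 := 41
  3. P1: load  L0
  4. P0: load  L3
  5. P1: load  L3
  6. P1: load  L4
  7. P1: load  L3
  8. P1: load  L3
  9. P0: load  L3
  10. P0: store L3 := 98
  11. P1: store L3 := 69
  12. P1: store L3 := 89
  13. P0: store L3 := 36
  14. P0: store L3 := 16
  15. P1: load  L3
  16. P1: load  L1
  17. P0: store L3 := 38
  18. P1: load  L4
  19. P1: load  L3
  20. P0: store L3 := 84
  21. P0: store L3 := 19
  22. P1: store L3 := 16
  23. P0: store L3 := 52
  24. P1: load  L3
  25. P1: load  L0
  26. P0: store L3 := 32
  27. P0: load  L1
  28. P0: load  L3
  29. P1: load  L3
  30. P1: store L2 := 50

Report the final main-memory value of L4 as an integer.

memory[L4] = 80

  op1 P0: load  L3 → E/I on L3; bus BusRd; mem=80
  op2 P1: store L3 := 41 → I/M on L3; bus BusRdX; mem=80
  op3 P1: load  L0 → I/E on L0; bus BusRd; mem=50
  op4 P0: load  L3 → S/S on L3; bus BusRd Flush; mem=41
  op5 P1: load  L3 → S/S on L3; bus (none); mem=41
  op6 P1: load  L4 → I/E on L4; bus BusRd; mem=80
  op7 P1: load  L3 → S/S on L3; bus (none); mem=41
  op8 P1: load  L3 → S/S on L3; bus (none); mem=41
  op9 P0: load  L3 → S/S on L3; bus (none); mem=41
  op10 P0: store L3 := 98 → M/I on L3; bus BusUpgr; mem=41
  op11 P1: store L3 := 69 → I/M on L3; bus BusRdX Flush; mem=98
  op12 P1: store L3 := 89 → I/M on L3; bus (none); mem=98
  op13 P0: store L3 := 36 → M/I on L3; bus BusRdX Flush; mem=89
  op14 P0: store L3 := 16 → M/I on L3; bus (none); mem=89
  op15 P1: load  L3 → S/S on L3; bus BusRd Flush; mem=16
  op16 P1: load  L1 → I/E on L1; bus BusRd; mem=30
  op17 P0: store L3 := 38 → M/I on L3; bus BusUpgr; mem=16
  op18 P1: load  L4 → I/E on L4; bus (none); mem=80
  op19 P1: load  L3 → S/S on L3; bus BusRd Flush; mem=38
  op20 P0: store L3 := 84 → M/I on L3; bus BusUpgr; mem=38
  op21 P0: store L3 := 19 → M/I on L3; bus (none); mem=38
  op22 P1: store L3 := 16 → I/M on L3; bus BusRdX Flush; mem=19
  op23 P0: store L3 := 52 → M/I on L3; bus BusRdX Flush; mem=16
  op24 P1: load  L3 → S/S on L3; bus BusRd Flush; mem=52
  op25 P1: load  L0 → I/E on L0; bus (none); mem=50
  op26 P0: store L3 := 32 → M/I on L3; bus BusUpgr; mem=52
  op27 P0: load  L1 → S/S on L1; bus BusRd; mem=30
  op28 P0: load  L3 → M/I on L3; bus (none); mem=52
  op29 P1: load  L3 → S/S on L3; bus BusRd Flush; mem=32
  op30 P1: store L2 := 50 → I/M on L2; bus BusRdX; mem=10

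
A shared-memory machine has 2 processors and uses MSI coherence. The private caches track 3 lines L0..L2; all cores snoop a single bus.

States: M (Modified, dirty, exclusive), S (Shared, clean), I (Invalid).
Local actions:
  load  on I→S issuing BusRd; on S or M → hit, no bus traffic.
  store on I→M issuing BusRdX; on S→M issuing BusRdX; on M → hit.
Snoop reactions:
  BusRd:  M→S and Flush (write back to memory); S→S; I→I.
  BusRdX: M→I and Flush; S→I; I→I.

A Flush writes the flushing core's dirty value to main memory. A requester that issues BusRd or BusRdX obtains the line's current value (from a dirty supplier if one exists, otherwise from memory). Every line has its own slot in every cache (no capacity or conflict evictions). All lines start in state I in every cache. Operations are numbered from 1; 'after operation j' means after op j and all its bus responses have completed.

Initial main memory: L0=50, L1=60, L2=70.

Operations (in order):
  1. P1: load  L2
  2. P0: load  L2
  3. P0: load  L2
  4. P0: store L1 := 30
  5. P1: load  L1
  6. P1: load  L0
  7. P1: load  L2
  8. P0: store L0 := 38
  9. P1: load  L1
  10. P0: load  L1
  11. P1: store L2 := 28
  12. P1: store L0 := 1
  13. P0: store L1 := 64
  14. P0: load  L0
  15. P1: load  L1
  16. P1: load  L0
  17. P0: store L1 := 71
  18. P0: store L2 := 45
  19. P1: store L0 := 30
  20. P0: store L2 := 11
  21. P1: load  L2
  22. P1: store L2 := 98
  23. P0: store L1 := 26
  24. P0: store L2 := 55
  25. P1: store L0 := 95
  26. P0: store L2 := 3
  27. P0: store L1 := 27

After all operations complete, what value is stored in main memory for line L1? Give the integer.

1. P1: load  L2  bus=[BusRd]  L2: P0=I P1=S  mem[L2]=70
2. P0: load  L2  bus=[BusRd]  L2: P0=S P1=S  mem[L2]=70
3. P0: load  L2  bus=[-]  L2: P0=S P1=S  mem[L2]=70
4. P0: store L1 := 30  bus=[BusRdX]  L1: P0=M P1=I  mem[L1]=60
5. P1: load  L1  bus=[BusRd,Flush]  L1: P0=S P1=S  mem[L1]=30
6. P1: load  L0  bus=[BusRd]  L0: P0=I P1=S  mem[L0]=50
7. P1: load  L2  bus=[-]  L2: P0=S P1=S  mem[L2]=70
8. P0: store L0 := 38  bus=[BusRdX]  L0: P0=M P1=I  mem[L0]=50
9. P1: load  L1  bus=[-]  L1: P0=S P1=S  mem[L1]=30
10. P0: load  L1  bus=[-]  L1: P0=S P1=S  mem[L1]=30
11. P1: store L2 := 28  bus=[BusRdX]  L2: P0=I P1=M  mem[L2]=70
12. P1: store L0 := 1  bus=[BusRdX,Flush]  L0: P0=I P1=M  mem[L0]=38
13. P0: store L1 := 64  bus=[BusRdX]  L1: P0=M P1=I  mem[L1]=30
14. P0: load  L0  bus=[BusRd,Flush]  L0: P0=S P1=S  mem[L0]=1
15. P1: load  L1  bus=[BusRd,Flush]  L1: P0=S P1=S  mem[L1]=64
16. P1: load  L0  bus=[-]  L0: P0=S P1=S  mem[L0]=1
17. P0: store L1 := 71  bus=[BusRdX]  L1: P0=M P1=I  mem[L1]=64
18. P0: store L2 := 45  bus=[BusRdX,Flush]  L2: P0=M P1=I  mem[L2]=28
19. P1: store L0 := 30  bus=[BusRdX]  L0: P0=I P1=M  mem[L0]=1
20. P0: store L2 := 11  bus=[-]  L2: P0=M P1=I  mem[L2]=28
21. P1: load  L2  bus=[BusRd,Flush]  L2: P0=S P1=S  mem[L2]=11
22. P1: store L2 := 98  bus=[BusRdX]  L2: P0=I P1=M  mem[L2]=11
23. P0: store L1 := 26  bus=[-]  L1: P0=M P1=I  mem[L1]=64
24. P0: store L2 := 55  bus=[BusRdX,Flush]  L2: P0=M P1=I  mem[L2]=98
25. P1: store L0 := 95  bus=[-]  L0: P0=I P1=M  mem[L0]=1
26. P0: store L2 := 3  bus=[-]  L2: P0=M P1=I  mem[L2]=98
27. P0: store L1 := 27  bus=[-]  L1: P0=M P1=I  mem[L1]=64

memory[L1] = 64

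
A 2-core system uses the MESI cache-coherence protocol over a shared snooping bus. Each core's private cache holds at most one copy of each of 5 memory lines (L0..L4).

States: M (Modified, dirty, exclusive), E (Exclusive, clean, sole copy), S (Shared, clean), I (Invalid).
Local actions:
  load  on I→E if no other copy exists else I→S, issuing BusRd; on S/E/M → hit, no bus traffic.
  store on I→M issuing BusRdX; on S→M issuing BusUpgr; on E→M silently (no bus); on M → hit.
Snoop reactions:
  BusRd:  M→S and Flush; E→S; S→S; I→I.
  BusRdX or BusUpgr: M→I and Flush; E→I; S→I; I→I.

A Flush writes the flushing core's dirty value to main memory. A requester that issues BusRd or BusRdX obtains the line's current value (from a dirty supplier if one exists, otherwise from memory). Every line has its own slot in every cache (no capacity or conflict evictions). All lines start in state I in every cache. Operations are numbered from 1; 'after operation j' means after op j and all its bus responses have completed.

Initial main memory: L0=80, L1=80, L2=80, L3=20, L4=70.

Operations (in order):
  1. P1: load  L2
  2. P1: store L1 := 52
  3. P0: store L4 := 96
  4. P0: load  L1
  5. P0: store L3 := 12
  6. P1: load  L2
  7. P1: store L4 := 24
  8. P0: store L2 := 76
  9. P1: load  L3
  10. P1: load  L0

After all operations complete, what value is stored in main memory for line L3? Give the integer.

memory[L3] = 12

step 1: P1: load  L2  ⟶  IE  (L2)  txn=BusRd  M[L2]=80
step 2: P1: store L1 := 52  ⟶  IM  (L1)  txn=BusRdX  M[L1]=80
step 3: P0: store L4 := 96  ⟶  MI  (L4)  txn=BusRdX  M[L4]=70
step 4: P0: load  L1  ⟶  SS  (L1)  txn=BusRd+Flush  M[L1]=52
step 5: P0: store L3 := 12  ⟶  MI  (L3)  txn=BusRdX  M[L3]=20
step 6: P1: load  L2  ⟶  IE  (L2)  txn=∅  M[L2]=80
step 7: P1: store L4 := 24  ⟶  IM  (L4)  txn=BusRdX+Flush  M[L4]=96
step 8: P0: store L2 := 76  ⟶  MI  (L2)  txn=BusRdX  M[L2]=80
step 9: P1: load  L3  ⟶  SS  (L3)  txn=BusRd+Flush  M[L3]=12
step 10: P1: load  L0  ⟶  IE  (L0)  txn=BusRd  M[L0]=80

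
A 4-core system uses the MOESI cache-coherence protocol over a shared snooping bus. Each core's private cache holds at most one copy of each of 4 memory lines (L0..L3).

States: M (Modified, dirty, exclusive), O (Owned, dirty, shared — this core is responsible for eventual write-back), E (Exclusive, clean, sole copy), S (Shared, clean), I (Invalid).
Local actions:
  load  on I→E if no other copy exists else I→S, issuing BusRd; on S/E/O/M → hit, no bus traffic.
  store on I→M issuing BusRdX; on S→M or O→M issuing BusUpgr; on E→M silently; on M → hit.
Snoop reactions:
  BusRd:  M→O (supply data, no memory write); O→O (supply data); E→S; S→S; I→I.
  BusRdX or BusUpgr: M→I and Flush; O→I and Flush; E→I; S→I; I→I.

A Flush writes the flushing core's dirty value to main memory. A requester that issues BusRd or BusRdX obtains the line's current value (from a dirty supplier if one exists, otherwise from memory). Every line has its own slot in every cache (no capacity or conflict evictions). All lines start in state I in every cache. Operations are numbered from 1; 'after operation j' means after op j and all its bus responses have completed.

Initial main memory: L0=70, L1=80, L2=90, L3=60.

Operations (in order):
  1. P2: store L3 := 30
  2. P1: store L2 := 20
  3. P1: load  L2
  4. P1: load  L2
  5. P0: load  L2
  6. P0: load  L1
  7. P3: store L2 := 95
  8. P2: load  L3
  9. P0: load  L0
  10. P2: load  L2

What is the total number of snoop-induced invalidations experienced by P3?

invalidations = 0

1. P2: store L3 := 30  bus=[BusRdX]  L3: P0=I P1=I P2=M P3=I  mem[L3]=60
2. P1: store L2 := 20  bus=[BusRdX]  L2: P0=I P1=M P2=I P3=I  mem[L2]=90
3. P1: load  L2  bus=[-]  L2: P0=I P1=M P2=I P3=I  mem[L2]=90
4. P1: load  L2  bus=[-]  L2: P0=I P1=M P2=I P3=I  mem[L2]=90
5. P0: load  L2  bus=[BusRd]  L2: P0=S P1=O P2=I P3=I  mem[L2]=90
6. P0: load  L1  bus=[BusRd]  L1: P0=E P1=I P2=I P3=I  mem[L1]=80
7. P3: store L2 := 95  bus=[BusRdX,Flush]  L2: P0=I P1=I P2=I P3=M  mem[L2]=20
8. P2: load  L3  bus=[-]  L3: P0=I P1=I P2=M P3=I  mem[L3]=60
9. P0: load  L0  bus=[BusRd]  L0: P0=E P1=I P2=I P3=I  mem[L0]=70
10. P2: load  L2  bus=[BusRd]  L2: P0=I P1=I P2=S P3=O  mem[L2]=20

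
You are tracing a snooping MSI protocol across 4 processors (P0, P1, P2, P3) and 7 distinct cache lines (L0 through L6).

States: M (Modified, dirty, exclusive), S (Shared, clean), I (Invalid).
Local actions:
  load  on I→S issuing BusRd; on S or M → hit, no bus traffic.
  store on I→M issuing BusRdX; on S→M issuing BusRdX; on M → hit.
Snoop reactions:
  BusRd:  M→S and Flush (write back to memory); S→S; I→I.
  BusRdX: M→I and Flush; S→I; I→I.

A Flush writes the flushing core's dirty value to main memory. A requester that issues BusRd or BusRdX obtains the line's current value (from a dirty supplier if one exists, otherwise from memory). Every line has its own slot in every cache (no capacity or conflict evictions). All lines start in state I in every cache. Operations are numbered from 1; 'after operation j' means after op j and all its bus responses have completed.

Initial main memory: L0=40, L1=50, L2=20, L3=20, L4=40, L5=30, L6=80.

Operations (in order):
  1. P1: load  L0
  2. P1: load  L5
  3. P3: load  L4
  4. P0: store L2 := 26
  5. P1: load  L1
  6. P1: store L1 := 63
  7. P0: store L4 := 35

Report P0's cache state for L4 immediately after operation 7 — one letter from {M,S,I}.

  op1 P1: load  L0 → I/S/I/I on L0; bus BusRd; mem=40
  op2 P1: load  L5 → I/S/I/I on L5; bus BusRd; mem=30
  op3 P3: load  L4 → I/I/I/S on L4; bus BusRd; mem=40
  op4 P0: store L2 := 26 → M/I/I/I on L2; bus BusRdX; mem=20
  op5 P1: load  L1 → I/S/I/I on L1; bus BusRd; mem=50
  op6 P1: store L1 := 63 → I/M/I/I on L1; bus BusRdX; mem=50
  op7 P0: store L4 := 35 → M/I/I/I on L4; bus BusRdX; mem=40

state = M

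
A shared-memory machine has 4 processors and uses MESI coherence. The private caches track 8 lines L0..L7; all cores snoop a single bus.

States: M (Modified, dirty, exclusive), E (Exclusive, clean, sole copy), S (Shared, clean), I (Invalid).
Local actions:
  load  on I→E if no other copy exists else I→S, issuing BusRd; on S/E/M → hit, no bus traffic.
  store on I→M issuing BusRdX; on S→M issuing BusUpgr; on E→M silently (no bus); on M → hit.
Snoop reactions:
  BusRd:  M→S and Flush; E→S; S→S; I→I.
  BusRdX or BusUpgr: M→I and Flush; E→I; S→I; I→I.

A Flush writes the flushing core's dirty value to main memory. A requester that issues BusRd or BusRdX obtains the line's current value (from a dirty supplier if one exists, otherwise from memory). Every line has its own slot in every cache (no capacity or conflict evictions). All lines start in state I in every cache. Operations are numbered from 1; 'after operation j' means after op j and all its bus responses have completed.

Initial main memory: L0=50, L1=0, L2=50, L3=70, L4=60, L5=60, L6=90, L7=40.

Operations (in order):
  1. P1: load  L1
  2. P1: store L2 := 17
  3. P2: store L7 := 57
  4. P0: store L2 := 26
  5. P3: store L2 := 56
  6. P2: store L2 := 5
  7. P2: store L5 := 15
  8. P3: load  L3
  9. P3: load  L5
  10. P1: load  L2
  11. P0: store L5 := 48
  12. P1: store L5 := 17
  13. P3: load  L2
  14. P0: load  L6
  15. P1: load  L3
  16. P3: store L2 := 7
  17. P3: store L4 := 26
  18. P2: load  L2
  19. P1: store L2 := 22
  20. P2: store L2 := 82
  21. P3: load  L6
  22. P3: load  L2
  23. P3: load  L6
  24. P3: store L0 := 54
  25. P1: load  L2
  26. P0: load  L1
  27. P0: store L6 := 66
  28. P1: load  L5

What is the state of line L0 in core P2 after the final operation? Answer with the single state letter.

state = I

1. P1: load  L1  bus=[BusRd]  L1: P0=I P1=E P2=I P3=I  mem[L1]=0
2. P1: store L2 := 17  bus=[BusRdX]  L2: P0=I P1=M P2=I P3=I  mem[L2]=50
3. P2: store L7 := 57  bus=[BusRdX]  L7: P0=I P1=I P2=M P3=I  mem[L7]=40
4. P0: store L2 := 26  bus=[BusRdX,Flush]  L2: P0=M P1=I P2=I P3=I  mem[L2]=17
5. P3: store L2 := 56  bus=[BusRdX,Flush]  L2: P0=I P1=I P2=I P3=M  mem[L2]=26
6. P2: store L2 := 5  bus=[BusRdX,Flush]  L2: P0=I P1=I P2=M P3=I  mem[L2]=56
7. P2: store L5 := 15  bus=[BusRdX]  L5: P0=I P1=I P2=M P3=I  mem[L5]=60
8. P3: load  L3  bus=[BusRd]  L3: P0=I P1=I P2=I P3=E  mem[L3]=70
9. P3: load  L5  bus=[BusRd,Flush]  L5: P0=I P1=I P2=S P3=S  mem[L5]=15
10. P1: load  L2  bus=[BusRd,Flush]  L2: P0=I P1=S P2=S P3=I  mem[L2]=5
11. P0: store L5 := 48  bus=[BusRdX]  L5: P0=M P1=I P2=I P3=I  mem[L5]=15
12. P1: store L5 := 17  bus=[BusRdX,Flush]  L5: P0=I P1=M P2=I P3=I  mem[L5]=48
13. P3: load  L2  bus=[BusRd]  L2: P0=I P1=S P2=S P3=S  mem[L2]=5
14. P0: load  L6  bus=[BusRd]  L6: P0=E P1=I P2=I P3=I  mem[L6]=90
15. P1: load  L3  bus=[BusRd]  L3: P0=I P1=S P2=I P3=S  mem[L3]=70
16. P3: store L2 := 7  bus=[BusUpgr]  L2: P0=I P1=I P2=I P3=M  mem[L2]=5
17. P3: store L4 := 26  bus=[BusRdX]  L4: P0=I P1=I P2=I P3=M  mem[L4]=60
18. P2: load  L2  bus=[BusRd,Flush]  L2: P0=I P1=I P2=S P3=S  mem[L2]=7
19. P1: store L2 := 22  bus=[BusRdX]  L2: P0=I P1=M P2=I P3=I  mem[L2]=7
20. P2: store L2 := 82  bus=[BusRdX,Flush]  L2: P0=I P1=I P2=M P3=I  mem[L2]=22
21. P3: load  L6  bus=[BusRd]  L6: P0=S P1=I P2=I P3=S  mem[L6]=90
22. P3: load  L2  bus=[BusRd,Flush]  L2: P0=I P1=I P2=S P3=S  mem[L2]=82
23. P3: load  L6  bus=[-]  L6: P0=S P1=I P2=I P3=S  mem[L6]=90
24. P3: store L0 := 54  bus=[BusRdX]  L0: P0=I P1=I P2=I P3=M  mem[L0]=50
25. P1: load  L2  bus=[BusRd]  L2: P0=I P1=S P2=S P3=S  mem[L2]=82
26. P0: load  L1  bus=[BusRd]  L1: P0=S P1=S P2=I P3=I  mem[L1]=0
27. P0: store L6 := 66  bus=[BusUpgr]  L6: P0=M P1=I P2=I P3=I  mem[L6]=90
28. P1: load  L5  bus=[-]  L5: P0=I P1=M P2=I P3=I  mem[L5]=48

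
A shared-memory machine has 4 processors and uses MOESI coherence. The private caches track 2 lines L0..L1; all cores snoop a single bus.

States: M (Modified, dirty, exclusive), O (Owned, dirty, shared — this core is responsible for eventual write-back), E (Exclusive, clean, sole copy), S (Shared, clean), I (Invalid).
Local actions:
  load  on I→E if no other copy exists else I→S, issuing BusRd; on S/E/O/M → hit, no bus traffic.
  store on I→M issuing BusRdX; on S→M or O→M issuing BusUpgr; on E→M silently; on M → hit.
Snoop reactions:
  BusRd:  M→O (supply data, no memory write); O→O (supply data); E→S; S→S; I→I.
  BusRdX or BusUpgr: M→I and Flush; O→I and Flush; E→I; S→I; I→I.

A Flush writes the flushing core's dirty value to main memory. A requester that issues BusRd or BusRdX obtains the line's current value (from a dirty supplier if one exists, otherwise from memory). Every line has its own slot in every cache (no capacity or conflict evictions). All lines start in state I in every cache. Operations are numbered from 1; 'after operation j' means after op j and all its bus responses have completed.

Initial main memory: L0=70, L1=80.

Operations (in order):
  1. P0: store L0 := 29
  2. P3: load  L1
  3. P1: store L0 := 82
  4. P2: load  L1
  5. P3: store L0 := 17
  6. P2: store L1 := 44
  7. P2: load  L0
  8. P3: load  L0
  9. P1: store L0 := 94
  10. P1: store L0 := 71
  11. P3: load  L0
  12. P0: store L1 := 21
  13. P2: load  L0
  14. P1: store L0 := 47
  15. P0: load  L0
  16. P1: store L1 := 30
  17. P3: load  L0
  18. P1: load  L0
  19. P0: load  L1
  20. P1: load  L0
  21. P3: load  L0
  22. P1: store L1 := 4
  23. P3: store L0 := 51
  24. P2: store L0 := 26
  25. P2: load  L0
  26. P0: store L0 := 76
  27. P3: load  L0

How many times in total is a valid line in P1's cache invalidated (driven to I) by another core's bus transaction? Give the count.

1. P0: store L0 := 29  bus=[BusRdX]  L0: P0=M P1=I P2=I P3=I  mem[L0]=70
2. P3: load  L1  bus=[BusRd]  L1: P0=I P1=I P2=I P3=E  mem[L1]=80
3. P1: store L0 := 82  bus=[BusRdX,Flush]  L0: P0=I P1=M P2=I P3=I  mem[L0]=29
4. P2: load  L1  bus=[BusRd]  L1: P0=I P1=I P2=S P3=S  mem[L1]=80
5. P3: store L0 := 17  bus=[BusRdX,Flush]  L0: P0=I P1=I P2=I P3=M  mem[L0]=82
6. P2: store L1 := 44  bus=[BusUpgr]  L1: P0=I P1=I P2=M P3=I  mem[L1]=80
7. P2: load  L0  bus=[BusRd]  L0: P0=I P1=I P2=S P3=O  mem[L0]=82
8. P3: load  L0  bus=[-]  L0: P0=I P1=I P2=S P3=O  mem[L0]=82
9. P1: store L0 := 94  bus=[BusRdX,Flush]  L0: P0=I P1=M P2=I P3=I  mem[L0]=17
10. P1: store L0 := 71  bus=[-]  L0: P0=I P1=M P2=I P3=I  mem[L0]=17
11. P3: load  L0  bus=[BusRd]  L0: P0=I P1=O P2=I P3=S  mem[L0]=17
12. P0: store L1 := 21  bus=[BusRdX,Flush]  L1: P0=M P1=I P2=I P3=I  mem[L1]=44
13. P2: load  L0  bus=[BusRd]  L0: P0=I P1=O P2=S P3=S  mem[L0]=17
14. P1: store L0 := 47  bus=[BusUpgr]  L0: P0=I P1=M P2=I P3=I  mem[L0]=17
15. P0: load  L0  bus=[BusRd]  L0: P0=S P1=O P2=I P3=I  mem[L0]=17
16. P1: store L1 := 30  bus=[BusRdX,Flush]  L1: P0=I P1=M P2=I P3=I  mem[L1]=21
17. P3: load  L0  bus=[BusRd]  L0: P0=S P1=O P2=I P3=S  mem[L0]=17
18. P1: load  L0  bus=[-]  L0: P0=S P1=O P2=I P3=S  mem[L0]=17
19. P0: load  L1  bus=[BusRd]  L1: P0=S P1=O P2=I P3=I  mem[L1]=21
20. P1: load  L0  bus=[-]  L0: P0=S P1=O P2=I P3=S  mem[L0]=17
21. P3: load  L0  bus=[-]  L0: P0=S P1=O P2=I P3=S  mem[L0]=17
22. P1: store L1 := 4  bus=[BusUpgr]  L1: P0=I P1=M P2=I P3=I  mem[L1]=21
23. P3: store L0 := 51  bus=[BusUpgr,Flush]  L0: P0=I P1=I P2=I P3=M  mem[L0]=47
24. P2: store L0 := 26  bus=[BusRdX,Flush]  L0: P0=I P1=I P2=M P3=I  mem[L0]=51
25. P2: load  L0  bus=[-]  L0: P0=I P1=I P2=M P3=I  mem[L0]=51
26. P0: store L0 := 76  bus=[BusRdX,Flush]  L0: P0=M P1=I P2=I P3=I  mem[L0]=26
27. P3: load  L0  bus=[BusRd]  L0: P0=O P1=I P2=I P3=S  mem[L0]=26

invalidations = 2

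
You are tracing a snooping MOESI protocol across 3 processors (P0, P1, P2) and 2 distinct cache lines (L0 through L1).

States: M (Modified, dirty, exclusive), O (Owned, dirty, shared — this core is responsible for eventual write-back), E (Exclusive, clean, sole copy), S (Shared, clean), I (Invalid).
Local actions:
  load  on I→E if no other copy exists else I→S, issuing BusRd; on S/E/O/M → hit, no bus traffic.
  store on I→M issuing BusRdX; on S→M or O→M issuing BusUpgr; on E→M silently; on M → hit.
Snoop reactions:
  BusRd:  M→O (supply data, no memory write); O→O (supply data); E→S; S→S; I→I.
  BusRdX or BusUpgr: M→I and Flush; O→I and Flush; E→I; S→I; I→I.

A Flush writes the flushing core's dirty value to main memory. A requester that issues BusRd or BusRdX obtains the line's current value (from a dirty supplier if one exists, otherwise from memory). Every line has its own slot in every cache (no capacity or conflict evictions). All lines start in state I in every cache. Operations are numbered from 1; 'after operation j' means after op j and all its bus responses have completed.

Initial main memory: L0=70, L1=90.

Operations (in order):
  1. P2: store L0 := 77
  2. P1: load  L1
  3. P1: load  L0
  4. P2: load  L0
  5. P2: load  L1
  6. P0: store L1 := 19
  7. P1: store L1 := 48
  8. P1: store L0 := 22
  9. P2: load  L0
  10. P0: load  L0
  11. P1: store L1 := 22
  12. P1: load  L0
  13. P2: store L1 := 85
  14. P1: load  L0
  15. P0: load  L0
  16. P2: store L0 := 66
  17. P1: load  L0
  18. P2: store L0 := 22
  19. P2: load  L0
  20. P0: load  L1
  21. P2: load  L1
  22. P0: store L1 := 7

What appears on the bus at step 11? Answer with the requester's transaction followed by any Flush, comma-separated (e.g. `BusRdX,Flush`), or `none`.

step 1: P2: store L0 := 77  ⟶  IIM  (L0)  txn=BusRdX  M[L0]=70
step 2: P1: load  L1  ⟶  IEI  (L1)  txn=BusRd  M[L1]=90
step 3: P1: load  L0  ⟶  ISO  (L0)  txn=BusRd  M[L0]=70
step 4: P2: load  L0  ⟶  ISO  (L0)  txn=∅  M[L0]=70
step 5: P2: load  L1  ⟶  ISS  (L1)  txn=BusRd  M[L1]=90
step 6: P0: store L1 := 19  ⟶  MII  (L1)  txn=BusRdX  M[L1]=90
step 7: P1: store L1 := 48  ⟶  IMI  (L1)  txn=BusRdX+Flush  M[L1]=19
step 8: P1: store L0 := 22  ⟶  IMI  (L0)  txn=BusUpgr+Flush  M[L0]=77
step 9: P2: load  L0  ⟶  IOS  (L0)  txn=BusRd  M[L0]=77
step 10: P0: load  L0  ⟶  SOS  (L0)  txn=BusRd  M[L0]=77
step 11: P1: store L1 := 22  ⟶  IMI  (L1)  txn=∅  M[L1]=19
step 12: P1: load  L0  ⟶  SOS  (L0)  txn=∅  M[L0]=77
step 13: P2: store L1 := 85  ⟶  IIM  (L1)  txn=BusRdX+Flush  M[L1]=22
step 14: P1: load  L0  ⟶  SOS  (L0)  txn=∅  M[L0]=77
step 15: P0: load  L0  ⟶  SOS  (L0)  txn=∅  M[L0]=77
step 16: P2: store L0 := 66  ⟶  IIM  (L0)  txn=BusUpgr+Flush  M[L0]=22
step 17: P1: load  L0  ⟶  ISO  (L0)  txn=BusRd  M[L0]=22
step 18: P2: store L0 := 22  ⟶  IIM  (L0)  txn=BusUpgr  M[L0]=22
step 19: P2: load  L0  ⟶  IIM  (L0)  txn=∅  M[L0]=22
step 20: P0: load  L1  ⟶  SIO  (L1)  txn=BusRd  M[L1]=22
step 21: P2: load  L1  ⟶  SIO  (L1)  txn=∅  M[L1]=22
step 22: P0: store L1 := 7  ⟶  MII  (L1)  txn=BusUpgr+Flush  M[L1]=85

bus = none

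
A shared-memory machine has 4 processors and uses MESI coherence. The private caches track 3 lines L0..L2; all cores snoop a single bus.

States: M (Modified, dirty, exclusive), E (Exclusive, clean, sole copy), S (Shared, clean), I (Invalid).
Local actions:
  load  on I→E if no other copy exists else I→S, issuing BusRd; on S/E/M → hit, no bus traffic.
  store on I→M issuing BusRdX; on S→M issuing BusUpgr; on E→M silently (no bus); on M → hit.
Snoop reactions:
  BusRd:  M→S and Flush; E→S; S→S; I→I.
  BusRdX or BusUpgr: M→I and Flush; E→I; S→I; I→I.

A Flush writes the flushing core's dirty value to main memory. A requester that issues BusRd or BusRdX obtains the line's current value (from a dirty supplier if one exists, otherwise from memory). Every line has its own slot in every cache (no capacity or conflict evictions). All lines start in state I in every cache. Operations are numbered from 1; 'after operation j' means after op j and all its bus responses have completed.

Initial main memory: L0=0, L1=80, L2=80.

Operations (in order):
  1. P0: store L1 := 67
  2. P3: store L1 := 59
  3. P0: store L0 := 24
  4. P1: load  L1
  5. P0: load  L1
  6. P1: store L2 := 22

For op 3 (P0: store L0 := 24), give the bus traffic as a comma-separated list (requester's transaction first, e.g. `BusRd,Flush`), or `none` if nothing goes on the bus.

[1] P0: store L1 := 67 | P0:M(67), P1:I, P2:I, P3:I | bus: BusRdX
[2] P3: store L1 := 59 | P0:I, P1:I, P2:I, P3:M(59) | bus: BusRdX,Flush
[3] P0: store L0 := 24 | P0:M(24), P1:I, P2:I, P3:I | bus: BusRdX
[4] P1: load  L1 | P0:I, P1:S(59), P2:I, P3:S(59) | bus: BusRd,Flush
[5] P0: load  L1 | P0:S(59), P1:S(59), P2:I, P3:S(59) | bus: BusRd
[6] P1: store L2 := 22 | P0:I, P1:M(22), P2:I, P3:I | bus: BusRdX

bus = BusRdX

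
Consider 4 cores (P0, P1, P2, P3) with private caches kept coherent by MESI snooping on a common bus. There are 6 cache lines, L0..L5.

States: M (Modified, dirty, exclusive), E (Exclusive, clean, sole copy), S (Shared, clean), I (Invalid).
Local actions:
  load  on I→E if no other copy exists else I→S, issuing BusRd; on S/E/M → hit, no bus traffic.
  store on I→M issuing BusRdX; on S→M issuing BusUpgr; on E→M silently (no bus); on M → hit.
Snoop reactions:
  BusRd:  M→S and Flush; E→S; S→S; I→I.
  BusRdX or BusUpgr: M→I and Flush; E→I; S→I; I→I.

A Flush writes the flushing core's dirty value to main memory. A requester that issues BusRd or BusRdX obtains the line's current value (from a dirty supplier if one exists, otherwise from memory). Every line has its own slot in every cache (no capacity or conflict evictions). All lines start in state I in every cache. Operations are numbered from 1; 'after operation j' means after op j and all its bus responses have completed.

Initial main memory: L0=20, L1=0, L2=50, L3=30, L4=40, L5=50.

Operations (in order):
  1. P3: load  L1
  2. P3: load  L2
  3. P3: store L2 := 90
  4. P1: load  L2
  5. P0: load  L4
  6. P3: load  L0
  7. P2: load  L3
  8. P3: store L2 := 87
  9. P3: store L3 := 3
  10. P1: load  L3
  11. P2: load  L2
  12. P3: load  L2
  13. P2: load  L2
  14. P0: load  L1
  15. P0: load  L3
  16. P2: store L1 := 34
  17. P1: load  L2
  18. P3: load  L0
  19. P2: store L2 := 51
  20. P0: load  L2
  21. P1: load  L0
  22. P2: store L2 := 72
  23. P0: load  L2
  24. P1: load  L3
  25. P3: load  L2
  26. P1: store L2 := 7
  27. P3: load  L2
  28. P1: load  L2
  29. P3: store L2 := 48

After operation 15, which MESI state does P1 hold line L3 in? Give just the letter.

state = S

[1] P3: load  L1 | P0:I, P1:I, P2:I, P3:E(0) | bus: BusRd
[2] P3: load  L2 | P0:I, P1:I, P2:I, P3:E(50) | bus: BusRd
[3] P3: store L2 := 90 | P0:I, P1:I, P2:I, P3:M(90) | bus: none
[4] P1: load  L2 | P0:I, P1:S(90), P2:I, P3:S(90) | bus: BusRd,Flush
[5] P0: load  L4 | P0:E(40), P1:I, P2:I, P3:I | bus: BusRd
[6] P3: load  L0 | P0:I, P1:I, P2:I, P3:E(20) | bus: BusRd
[7] P2: load  L3 | P0:I, P1:I, P2:E(30), P3:I | bus: BusRd
[8] P3: store L2 := 87 | P0:I, P1:I, P2:I, P3:M(87) | bus: BusUpgr
[9] P3: store L3 := 3 | P0:I, P1:I, P2:I, P3:M(3) | bus: BusRdX
[10] P1: load  L3 | P0:I, P1:S(3), P2:I, P3:S(3) | bus: BusRd,Flush
[11] P2: load  L2 | P0:I, P1:I, P2:S(87), P3:S(87) | bus: BusRd,Flush
[12] P3: load  L2 | P0:I, P1:I, P2:S(87), P3:S(87) | bus: none
[13] P2: load  L2 | P0:I, P1:I, P2:S(87), P3:S(87) | bus: none
[14] P0: load  L1 | P0:S(0), P1:I, P2:I, P3:S(0) | bus: BusRd
[15] P0: load  L3 | P0:S(3), P1:S(3), P2:I, P3:S(3) | bus: BusRd
[16] P2: store L1 := 34 | P0:I, P1:I, P2:M(34), P3:I | bus: BusRdX
[17] P1: load  L2 | P0:I, P1:S(87), P2:S(87), P3:S(87) | bus: BusRd
[18] P3: load  L0 | P0:I, P1:I, P2:I, P3:E(20) | bus: none
[19] P2: store L2 := 51 | P0:I, P1:I, P2:M(51), P3:I | bus: BusUpgr
[20] P0: load  L2 | P0:S(51), P1:I, P2:S(51), P3:I | bus: BusRd,Flush
[21] P1: load  L0 | P0:I, P1:S(20), P2:I, P3:S(20) | bus: BusRd
[22] P2: store L2 := 72 | P0:I, P1:I, P2:M(72), P3:I | bus: BusUpgr
[23] P0: load  L2 | P0:S(72), P1:I, P2:S(72), P3:I | bus: BusRd,Flush
[24] P1: load  L3 | P0:S(3), P1:S(3), P2:I, P3:S(3) | bus: none
[25] P3: load  L2 | P0:S(72), P1:I, P2:S(72), P3:S(72) | bus: BusRd
[26] P1: store L2 := 7 | P0:I, P1:M(7), P2:I, P3:I | bus: BusRdX
[27] P3: load  L2 | P0:I, P1:S(7), P2:I, P3:S(7) | bus: BusRd,Flush
[28] P1: load  L2 | P0:I, P1:S(7), P2:I, P3:S(7) | bus: none
[29] P3: store L2 := 48 | P0:I, P1:I, P2:I, P3:M(48) | bus: BusUpgr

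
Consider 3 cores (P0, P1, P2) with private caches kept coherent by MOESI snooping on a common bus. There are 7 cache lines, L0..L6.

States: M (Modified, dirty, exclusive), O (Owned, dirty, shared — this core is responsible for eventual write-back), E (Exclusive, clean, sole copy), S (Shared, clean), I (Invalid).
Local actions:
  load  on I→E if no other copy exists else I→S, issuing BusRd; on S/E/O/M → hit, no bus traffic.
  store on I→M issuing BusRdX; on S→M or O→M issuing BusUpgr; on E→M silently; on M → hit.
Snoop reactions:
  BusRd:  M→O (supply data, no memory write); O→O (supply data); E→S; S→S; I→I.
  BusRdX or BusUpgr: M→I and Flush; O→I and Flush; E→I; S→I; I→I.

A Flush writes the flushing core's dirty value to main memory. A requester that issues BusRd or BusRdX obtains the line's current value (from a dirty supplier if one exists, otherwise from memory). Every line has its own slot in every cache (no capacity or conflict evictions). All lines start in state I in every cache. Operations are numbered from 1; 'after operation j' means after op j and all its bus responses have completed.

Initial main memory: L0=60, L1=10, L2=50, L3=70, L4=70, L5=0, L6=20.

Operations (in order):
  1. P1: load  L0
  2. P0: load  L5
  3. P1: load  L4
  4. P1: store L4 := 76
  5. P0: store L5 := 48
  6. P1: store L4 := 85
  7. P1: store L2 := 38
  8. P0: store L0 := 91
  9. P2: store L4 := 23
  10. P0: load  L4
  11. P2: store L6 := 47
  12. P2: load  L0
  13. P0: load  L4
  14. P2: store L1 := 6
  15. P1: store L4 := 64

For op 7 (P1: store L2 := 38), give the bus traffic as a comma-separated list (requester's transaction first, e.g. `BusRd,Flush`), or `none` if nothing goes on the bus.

step 1: P1: load  L0  ⟶  IEI  (L0)  txn=BusRd  M[L0]=60
step 2: P0: load  L5  ⟶  EII  (L5)  txn=BusRd  M[L5]=0
step 3: P1: load  L4  ⟶  IEI  (L4)  txn=BusRd  M[L4]=70
step 4: P1: store L4 := 76  ⟶  IMI  (L4)  txn=∅  M[L4]=70
step 5: P0: store L5 := 48  ⟶  MII  (L5)  txn=∅  M[L5]=0
step 6: P1: store L4 := 85  ⟶  IMI  (L4)  txn=∅  M[L4]=70
step 7: P1: store L2 := 38  ⟶  IMI  (L2)  txn=BusRdX  M[L2]=50
step 8: P0: store L0 := 91  ⟶  MII  (L0)  txn=BusRdX  M[L0]=60
step 9: P2: store L4 := 23  ⟶  IIM  (L4)  txn=BusRdX+Flush  M[L4]=85
step 10: P0: load  L4  ⟶  SIO  (L4)  txn=BusRd  M[L4]=85
step 11: P2: store L6 := 47  ⟶  IIM  (L6)  txn=BusRdX  M[L6]=20
step 12: P2: load  L0  ⟶  OIS  (L0)  txn=BusRd  M[L0]=60
step 13: P0: load  L4  ⟶  SIO  (L4)  txn=∅  M[L4]=85
step 14: P2: store L1 := 6  ⟶  IIM  (L1)  txn=BusRdX  M[L1]=10
step 15: P1: store L4 := 64  ⟶  IMI  (L4)  txn=BusRdX+Flush  M[L4]=23

bus = BusRdX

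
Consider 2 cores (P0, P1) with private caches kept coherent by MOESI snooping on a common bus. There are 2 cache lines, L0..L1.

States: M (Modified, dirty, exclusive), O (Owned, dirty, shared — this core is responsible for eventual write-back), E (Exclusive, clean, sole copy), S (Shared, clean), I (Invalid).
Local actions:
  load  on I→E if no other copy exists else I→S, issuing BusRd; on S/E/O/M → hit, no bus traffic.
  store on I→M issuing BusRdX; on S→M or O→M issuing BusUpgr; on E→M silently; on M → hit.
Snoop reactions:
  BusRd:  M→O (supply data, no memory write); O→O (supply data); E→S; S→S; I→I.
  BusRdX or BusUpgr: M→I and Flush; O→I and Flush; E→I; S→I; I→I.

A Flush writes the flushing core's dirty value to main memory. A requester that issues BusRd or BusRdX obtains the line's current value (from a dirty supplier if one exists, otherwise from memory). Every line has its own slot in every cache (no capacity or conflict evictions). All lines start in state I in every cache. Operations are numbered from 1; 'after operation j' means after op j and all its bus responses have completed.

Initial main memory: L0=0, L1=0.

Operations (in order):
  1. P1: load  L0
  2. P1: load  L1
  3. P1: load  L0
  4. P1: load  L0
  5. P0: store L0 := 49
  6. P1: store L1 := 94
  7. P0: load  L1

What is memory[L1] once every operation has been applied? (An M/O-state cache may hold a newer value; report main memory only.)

memory[L1] = 0

  op1 P1: load  L0 → I/E on L0; bus BusRd; mem=0
  op2 P1: load  L1 → I/E on L1; bus BusRd; mem=0
  op3 P1: load  L0 → I/E on L0; bus (none); mem=0
  op4 P1: load  L0 → I/E on L0; bus (none); mem=0
  op5 P0: store L0 := 49 → M/I on L0; bus BusRdX; mem=0
  op6 P1: store L1 := 94 → I/M on L1; bus (none); mem=0
  op7 P0: load  L1 → S/O on L1; bus BusRd; mem=0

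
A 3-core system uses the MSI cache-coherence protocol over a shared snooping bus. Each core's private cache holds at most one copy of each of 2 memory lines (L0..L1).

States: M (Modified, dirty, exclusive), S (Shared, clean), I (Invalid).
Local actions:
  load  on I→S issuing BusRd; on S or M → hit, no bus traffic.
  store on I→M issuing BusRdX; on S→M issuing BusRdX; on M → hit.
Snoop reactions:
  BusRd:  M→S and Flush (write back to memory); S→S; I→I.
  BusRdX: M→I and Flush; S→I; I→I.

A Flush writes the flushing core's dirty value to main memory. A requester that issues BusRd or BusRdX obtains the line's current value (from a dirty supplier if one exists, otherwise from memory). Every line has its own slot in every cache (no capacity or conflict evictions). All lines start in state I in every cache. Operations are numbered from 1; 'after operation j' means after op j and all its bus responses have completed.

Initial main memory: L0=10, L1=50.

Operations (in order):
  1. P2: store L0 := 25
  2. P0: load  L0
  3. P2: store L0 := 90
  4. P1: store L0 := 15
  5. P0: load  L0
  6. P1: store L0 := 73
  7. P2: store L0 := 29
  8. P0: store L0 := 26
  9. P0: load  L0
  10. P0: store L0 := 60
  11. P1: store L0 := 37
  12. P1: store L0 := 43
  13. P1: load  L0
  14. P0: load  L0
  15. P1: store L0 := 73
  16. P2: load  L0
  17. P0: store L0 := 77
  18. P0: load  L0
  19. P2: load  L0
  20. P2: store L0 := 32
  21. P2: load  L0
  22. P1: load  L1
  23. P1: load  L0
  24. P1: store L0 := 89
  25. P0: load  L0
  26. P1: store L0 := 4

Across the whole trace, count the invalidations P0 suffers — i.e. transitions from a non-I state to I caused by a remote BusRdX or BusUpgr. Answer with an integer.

1. P2: store L0 := 25  bus=[BusRdX]  L0: P0=I P1=I P2=M  mem[L0]=10
2. P0: load  L0  bus=[BusRd,Flush]  L0: P0=S P1=I P2=S  mem[L0]=25
3. P2: store L0 := 90  bus=[BusRdX]  L0: P0=I P1=I P2=M  mem[L0]=25
4. P1: store L0 := 15  bus=[BusRdX,Flush]  L0: P0=I P1=M P2=I  mem[L0]=90
5. P0: load  L0  bus=[BusRd,Flush]  L0: P0=S P1=S P2=I  mem[L0]=15
6. P1: store L0 := 73  bus=[BusRdX]  L0: P0=I P1=M P2=I  mem[L0]=15
7. P2: store L0 := 29  bus=[BusRdX,Flush]  L0: P0=I P1=I P2=M  mem[L0]=73
8. P0: store L0 := 26  bus=[BusRdX,Flush]  L0: P0=M P1=I P2=I  mem[L0]=29
9. P0: load  L0  bus=[-]  L0: P0=M P1=I P2=I  mem[L0]=29
10. P0: store L0 := 60  bus=[-]  L0: P0=M P1=I P2=I  mem[L0]=29
11. P1: store L0 := 37  bus=[BusRdX,Flush]  L0: P0=I P1=M P2=I  mem[L0]=60
12. P1: store L0 := 43  bus=[-]  L0: P0=I P1=M P2=I  mem[L0]=60
13. P1: load  L0  bus=[-]  L0: P0=I P1=M P2=I  mem[L0]=60
14. P0: load  L0  bus=[BusRd,Flush]  L0: P0=S P1=S P2=I  mem[L0]=43
15. P1: store L0 := 73  bus=[BusRdX]  L0: P0=I P1=M P2=I  mem[L0]=43
16. P2: load  L0  bus=[BusRd,Flush]  L0: P0=I P1=S P2=S  mem[L0]=73
17. P0: store L0 := 77  bus=[BusRdX]  L0: P0=M P1=I P2=I  mem[L0]=73
18. P0: load  L0  bus=[-]  L0: P0=M P1=I P2=I  mem[L0]=73
19. P2: load  L0  bus=[BusRd,Flush]  L0: P0=S P1=I P2=S  mem[L0]=77
20. P2: store L0 := 32  bus=[BusRdX]  L0: P0=I P1=I P2=M  mem[L0]=77
21. P2: load  L0  bus=[-]  L0: P0=I P1=I P2=M  mem[L0]=77
22. P1: load  L1  bus=[BusRd]  L1: P0=I P1=S P2=I  mem[L1]=50
23. P1: load  L0  bus=[BusRd,Flush]  L0: P0=I P1=S P2=S  mem[L0]=32
24. P1: store L0 := 89  bus=[BusRdX]  L0: P0=I P1=M P2=I  mem[L0]=32
25. P0: load  L0  bus=[BusRd,Flush]  L0: P0=S P1=S P2=I  mem[L0]=89
26. P1: store L0 := 4  bus=[BusRdX]  L0: P0=I P1=M P2=I  mem[L0]=89

invalidations = 6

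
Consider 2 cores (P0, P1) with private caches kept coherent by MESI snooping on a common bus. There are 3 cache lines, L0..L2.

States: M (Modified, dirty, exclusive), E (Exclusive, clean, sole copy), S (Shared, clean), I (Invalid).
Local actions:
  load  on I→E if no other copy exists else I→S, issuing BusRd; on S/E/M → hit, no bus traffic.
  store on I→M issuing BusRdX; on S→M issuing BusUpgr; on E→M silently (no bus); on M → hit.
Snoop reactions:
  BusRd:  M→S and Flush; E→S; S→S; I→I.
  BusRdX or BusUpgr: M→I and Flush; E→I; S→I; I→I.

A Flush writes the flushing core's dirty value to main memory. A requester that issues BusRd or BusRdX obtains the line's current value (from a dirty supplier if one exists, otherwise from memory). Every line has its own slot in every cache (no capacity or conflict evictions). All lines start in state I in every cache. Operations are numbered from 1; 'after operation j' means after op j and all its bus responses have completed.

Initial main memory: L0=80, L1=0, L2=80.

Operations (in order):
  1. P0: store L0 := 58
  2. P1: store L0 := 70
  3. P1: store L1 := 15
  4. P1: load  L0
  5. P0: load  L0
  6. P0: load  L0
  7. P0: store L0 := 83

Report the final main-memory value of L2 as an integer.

  op1 P0: store L0 := 58 → M/I on L0; bus BusRdX; mem=80
  op2 P1: store L0 := 70 → I/M on L0; bus BusRdX Flush; mem=58
  op3 P1: store L1 := 15 → I/M on L1; bus BusRdX; mem=0
  op4 P1: load  L0 → I/M on L0; bus (none); mem=58
  op5 P0: load  L0 → S/S on L0; bus BusRd Flush; mem=70
  op6 P0: load  L0 → S/S on L0; bus (none); mem=70
  op7 P0: store L0 := 83 → M/I on L0; bus BusUpgr; mem=70

memory[L2] = 80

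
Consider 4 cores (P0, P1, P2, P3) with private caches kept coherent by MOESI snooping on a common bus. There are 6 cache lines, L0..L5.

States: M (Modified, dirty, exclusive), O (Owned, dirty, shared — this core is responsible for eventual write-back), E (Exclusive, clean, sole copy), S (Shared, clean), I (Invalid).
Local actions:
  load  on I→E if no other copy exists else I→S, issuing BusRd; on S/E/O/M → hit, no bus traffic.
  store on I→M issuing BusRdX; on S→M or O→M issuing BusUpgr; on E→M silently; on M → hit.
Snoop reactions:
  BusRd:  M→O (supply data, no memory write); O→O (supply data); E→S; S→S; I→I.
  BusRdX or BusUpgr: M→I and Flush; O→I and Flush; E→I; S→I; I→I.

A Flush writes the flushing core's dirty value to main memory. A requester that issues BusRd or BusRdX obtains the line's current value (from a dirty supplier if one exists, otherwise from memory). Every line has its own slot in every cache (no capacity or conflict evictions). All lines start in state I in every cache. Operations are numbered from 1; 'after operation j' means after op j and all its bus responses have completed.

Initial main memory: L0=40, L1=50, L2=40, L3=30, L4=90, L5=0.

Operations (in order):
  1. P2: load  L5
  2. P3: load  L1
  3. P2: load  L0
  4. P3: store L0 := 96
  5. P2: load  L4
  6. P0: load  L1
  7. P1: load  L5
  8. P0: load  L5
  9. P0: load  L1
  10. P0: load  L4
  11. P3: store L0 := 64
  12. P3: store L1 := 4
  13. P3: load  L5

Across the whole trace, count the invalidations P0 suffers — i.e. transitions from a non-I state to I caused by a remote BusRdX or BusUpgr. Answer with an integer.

step 1: P2: load  L5  ⟶  IIEI  (L5)  txn=BusRd  M[L5]=0
step 2: P3: load  L1  ⟶  IIIE  (L1)  txn=BusRd  M[L1]=50
step 3: P2: load  L0  ⟶  IIEI  (L0)  txn=BusRd  M[L0]=40
step 4: P3: store L0 := 96  ⟶  IIIM  (L0)  txn=BusRdX  M[L0]=40
step 5: P2: load  L4  ⟶  IIEI  (L4)  txn=BusRd  M[L4]=90
step 6: P0: load  L1  ⟶  SIIS  (L1)  txn=BusRd  M[L1]=50
step 7: P1: load  L5  ⟶  ISSI  (L5)  txn=BusRd  M[L5]=0
step 8: P0: load  L5  ⟶  SSSI  (L5)  txn=BusRd  M[L5]=0
step 9: P0: load  L1  ⟶  SIIS  (L1)  txn=∅  M[L1]=50
step 10: P0: load  L4  ⟶  SISI  (L4)  txn=BusRd  M[L4]=90
step 11: P3: store L0 := 64  ⟶  IIIM  (L0)  txn=∅  M[L0]=40
step 12: P3: store L1 := 4  ⟶  IIIM  (L1)  txn=BusUpgr  M[L1]=50
step 13: P3: load  L5  ⟶  SSSS  (L5)  txn=BusRd  M[L5]=0

invalidations = 1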